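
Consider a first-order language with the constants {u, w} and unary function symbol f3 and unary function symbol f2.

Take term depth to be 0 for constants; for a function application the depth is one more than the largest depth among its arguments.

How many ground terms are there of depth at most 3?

Count level by level. With function symbols f3/1, f2/1, the terms of depth ≤ k are the 2 constants together with each function applied to depth-≤(k−1) tuples, so N_k = 2 + N_{k-1} + N_{k-1}.
N_0 = 2
N_1 = 2 + 2 + 2 = 6
N_2 = 2 + 6 + 6 = 14
N_3 = 2 + 14 + 14 = 30

30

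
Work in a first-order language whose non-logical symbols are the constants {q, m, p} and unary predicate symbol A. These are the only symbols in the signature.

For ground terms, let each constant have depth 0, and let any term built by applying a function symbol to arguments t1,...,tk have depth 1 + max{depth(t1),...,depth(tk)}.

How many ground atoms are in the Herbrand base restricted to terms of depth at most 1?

First count ground terms of depth ≤ 1.
With no function symbols every ground term is a constant, so there are exactly 3 ground terms at every depth bound.
N_0 = 3
N_1 = 3
Explicitly: q, m, p.
So |H| = 3.
Each predicate of arity r yields |H|^r ground atoms (one per choice of an r-tuple from H):
  A: 3
Total ground atoms: 3.

3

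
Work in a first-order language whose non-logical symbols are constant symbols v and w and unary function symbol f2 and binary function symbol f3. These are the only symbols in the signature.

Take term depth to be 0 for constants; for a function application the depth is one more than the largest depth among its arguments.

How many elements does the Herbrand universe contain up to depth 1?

If N_k denotes the number of depth-≤k ground terms, the 2 constants give N_0 = 2, and each function symbol of arity r contributes N_{k-1}^r new terms at level k: N_k = 2 + N_{k-1} + N_{k-1}^2.
N_0 = 2
N_1 = 2 + 2 + 2^2 = 8

8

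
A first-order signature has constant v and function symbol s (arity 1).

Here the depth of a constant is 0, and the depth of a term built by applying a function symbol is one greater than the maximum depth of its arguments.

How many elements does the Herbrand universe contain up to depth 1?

Let N_k count ground terms of depth at most k. Each non-constant term of depth ≤ k is some function symbol applied to depth-≤(k−1) arguments, giving N_k = 1 + N_{k-1}.
N_0 = 1
N_1 = 1 + 1 = 2

2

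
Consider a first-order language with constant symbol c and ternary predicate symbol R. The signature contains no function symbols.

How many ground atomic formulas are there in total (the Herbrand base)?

1

With no function symbols, the Herbrand universe is just the 1 constant.
Ground atoms per predicate: R: 1^3 = 1.
Herbrand base size = 1 = 1.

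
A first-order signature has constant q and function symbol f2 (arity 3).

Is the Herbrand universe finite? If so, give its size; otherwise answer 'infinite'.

infinite

The signature has at least one function symbol (f2, arity 3) and at least one constant (q).
Iterating f2 gives infinitely many distinct ground terms: q, f2(q, q, q), f2(f2(q, q, q), f2(q, q, q), f2(q, q, q)), ...
So the Herbrand universe is infinite.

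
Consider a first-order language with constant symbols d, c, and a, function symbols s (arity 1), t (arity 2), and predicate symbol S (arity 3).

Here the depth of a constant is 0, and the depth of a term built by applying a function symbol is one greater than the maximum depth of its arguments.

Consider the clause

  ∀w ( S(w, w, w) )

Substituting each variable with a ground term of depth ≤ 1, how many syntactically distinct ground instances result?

15

Ground terms of depth ≤ 1:
  If N_k denotes the number of depth-≤k ground terms, the 3 constants give N_0 = 3, and each function symbol of arity r contributes N_{k-1}^r new terms at level k: N_k = 3 + N_{k-1} + N_{k-1}^2.
  N_0 = 3
  N_1 = 3 + 3 + 3^2 = 15
So there are 15 ground terms available for substitution.
The body mentions the single quantified variable w; since ground terms form a free algebra, no two substitutions collapse to the same formula.
Number of ground instances = 15.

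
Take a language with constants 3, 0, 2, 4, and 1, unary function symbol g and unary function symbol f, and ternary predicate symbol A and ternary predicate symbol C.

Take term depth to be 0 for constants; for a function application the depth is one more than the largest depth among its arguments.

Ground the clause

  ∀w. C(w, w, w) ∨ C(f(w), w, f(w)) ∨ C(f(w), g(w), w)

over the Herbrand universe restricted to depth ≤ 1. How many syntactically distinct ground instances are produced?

15

Ground terms of depth ≤ 1:
  Write N_k for the number of ground terms of depth ≤ k. A term of depth ≤ k is either a constant or a function symbol applied to arguments of depth ≤ k−1, so N_k = 5 + N_{k-1} + N_{k-1}.
  N_0 = 5
  N_1 = 5 + 5 + 5 = 15
So there are 15 ground terms available for substitution.
The variable w ranges independently over the available ground terms, and distinct assignments produce distinct instances.
Number of ground instances = 15.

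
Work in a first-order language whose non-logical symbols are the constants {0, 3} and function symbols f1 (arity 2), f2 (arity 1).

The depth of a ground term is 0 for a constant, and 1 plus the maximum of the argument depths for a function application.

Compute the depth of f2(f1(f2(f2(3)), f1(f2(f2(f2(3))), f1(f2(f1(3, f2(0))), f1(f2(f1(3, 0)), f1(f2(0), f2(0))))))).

depth(f2(3)) = 1 + depth(3) = 1 + 0 = 1
depth(f2(f2(3))) = 1 + depth(f2(3)) = 1 + 1 = 2
depth(f2(f2(f2(3)))) = 1 + depth(f2(f2(3))) = 1 + 2 = 3
depth(f2(0)) = 1 + depth(0) = 1 + 0 = 1
depth(f1(3, f2(0))) = 1 + max(0, 1) = 2
depth(f2(f1(3, f2(0)))) = 1 + depth(f1(3, f2(0))) = 1 + 2 = 3
depth(f1(3, 0)) = 1 + max(0, 0) = 1
depth(f2(f1(3, 0))) = 1 + depth(f1(3, 0)) = 1 + 1 = 2
depth(f1(f2(0), f2(0))) = 1 + max(1, 1) = 2
depth(f1(f2(f1(3, 0)), f1(f2(0), f2(0)))) = 1 + max(2, 2) = 3
depth(f1(f2(f1(3, f2(0))), f1(f2(f1(3, 0)), f1(f2(0), f2(0))))) = 1 + max(3, 3) = 4
depth(f1(f2(f2(f2(3))), f1(f2(f1(3, f2(0))), f1(f2(f1(3, 0)), f1(f2(0), f2(0)))))) = 1 + max(3, 4) = 5
depth(f1(f2(f2(3)), f1(f2(f2(f2(3))), f1(f2(f1(3, f2(0))), f1(f2(f1(3, 0)), f1(f2(0), f2(0))))))) = 1 + max(2, 5) = 6
depth(f2(f1(f2(f2(3)), f1(f2(f2(f2(3))), f1(f2(f1(3, f2(0))), f1(f2(f1(3, 0)), f1(f2(0), f2(0)))))))) = 1 + depth(f1(f2(f2(3)), f1(f2(f2(f2(3))), f1(f2(f1(3, f2(0))), f1(f2(f1(3, 0)), f1(f2(0), f2(0))))))) = 1 + 6 = 7

7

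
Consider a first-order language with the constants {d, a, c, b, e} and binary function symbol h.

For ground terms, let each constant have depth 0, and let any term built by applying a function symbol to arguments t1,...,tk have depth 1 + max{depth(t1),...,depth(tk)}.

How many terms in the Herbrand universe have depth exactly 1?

25

Let N_k = |{terms of depth ≤ k}|. Then N_0 = 5 and N_k = 5 + N_{k-1}^2 for k ≥ 1 (one summand per function symbol, arity giving the exponent).
N_0 = 5
N_1 = 5 + 5^2 = 30
Terms of depth exactly 1: N_1 − N_0 = 30 − 5 = 25.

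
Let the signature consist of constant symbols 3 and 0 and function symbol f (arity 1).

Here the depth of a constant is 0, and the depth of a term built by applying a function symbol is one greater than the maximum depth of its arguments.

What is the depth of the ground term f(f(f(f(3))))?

depth(f(3)) = 1 + depth(3) = 1 + 0 = 1
depth(f(f(3))) = 1 + depth(f(3)) = 1 + 1 = 2
depth(f(f(f(3)))) = 1 + depth(f(f(3))) = 1 + 2 = 3
depth(f(f(f(f(3))))) = 1 + depth(f(f(f(3)))) = 1 + 3 = 4

4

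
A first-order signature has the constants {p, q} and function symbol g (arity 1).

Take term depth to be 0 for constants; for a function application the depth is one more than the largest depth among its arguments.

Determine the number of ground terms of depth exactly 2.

2

Let N_k count ground terms of depth at most k. Each non-constant term of depth ≤ k is some function symbol applied to depth-≤(k−1) arguments, giving N_k = 2 + N_{k-1}.
N_0 = 2
N_1 = 2 + 2 = 4
N_2 = 2 + 4 = 6
Terms of depth exactly 2: N_2 − N_1 = 6 − 4 = 2.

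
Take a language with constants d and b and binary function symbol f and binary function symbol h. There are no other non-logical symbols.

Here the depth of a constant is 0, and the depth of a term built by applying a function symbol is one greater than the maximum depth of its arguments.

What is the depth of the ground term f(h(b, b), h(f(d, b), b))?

3

depth(h(b, b)) = 1 + max(0, 0) = 1
depth(f(d, b)) = 1 + max(0, 0) = 1
depth(h(f(d, b), b)) = 1 + max(1, 0) = 2
depth(f(h(b, b), h(f(d, b), b))) = 1 + max(1, 2) = 3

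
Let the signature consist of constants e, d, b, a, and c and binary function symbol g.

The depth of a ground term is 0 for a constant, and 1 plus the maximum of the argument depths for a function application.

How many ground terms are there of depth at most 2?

Let N_k count ground terms of depth at most k. Each non-constant term of depth ≤ k is some function symbol applied to depth-≤(k−1) arguments, giving N_k = 5 + N_{k-1}^2.
N_0 = 5
N_1 = 5 + 5^2 = 30
N_2 = 5 + 30^2 = 905

905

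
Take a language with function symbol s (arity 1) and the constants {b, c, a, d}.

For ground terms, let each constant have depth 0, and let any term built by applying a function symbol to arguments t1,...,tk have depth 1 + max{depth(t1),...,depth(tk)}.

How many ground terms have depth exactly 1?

If N_k denotes the number of depth-≤k ground terms, the 4 constants give N_0 = 4, and each function symbol of arity r contributes N_{k-1}^r new terms at level k: N_k = 4 + N_{k-1}.
N_0 = 4
N_1 = 4 + 4 = 8
Terms of depth exactly 1: N_1 − N_0 = 8 − 4 = 4.

4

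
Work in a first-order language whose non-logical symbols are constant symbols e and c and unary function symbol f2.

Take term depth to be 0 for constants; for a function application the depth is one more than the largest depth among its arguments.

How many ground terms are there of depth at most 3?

Let N_k = |{terms of depth ≤ k}|. Then N_0 = 2 and N_k = 2 + N_{k-1} for k ≥ 1 (one summand per function symbol, arity giving the exponent).
N_0 = 2
N_1 = 2 + 2 = 4
N_2 = 2 + 4 = 6
N_3 = 2 + 6 = 8
Explicitly: e, c, f2(e), f2(c), f2(f2(e)), f2(f2(c)), f2(f2(f2(e))), f2(f2(f2(c))).

8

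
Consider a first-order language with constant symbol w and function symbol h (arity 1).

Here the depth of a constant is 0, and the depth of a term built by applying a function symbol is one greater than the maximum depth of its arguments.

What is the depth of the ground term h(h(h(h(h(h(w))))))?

6

depth(h(w)) = 1 + depth(w) = 1 + 0 = 1
depth(h(h(w))) = 1 + depth(h(w)) = 1 + 1 = 2
depth(h(h(h(w)))) = 1 + depth(h(h(w))) = 1 + 2 = 3
depth(h(h(h(h(w))))) = 1 + depth(h(h(h(w)))) = 1 + 3 = 4
depth(h(h(h(h(h(w)))))) = 1 + depth(h(h(h(h(w))))) = 1 + 4 = 5
depth(h(h(h(h(h(h(w))))))) = 1 + depth(h(h(h(h(h(w)))))) = 1 + 5 = 6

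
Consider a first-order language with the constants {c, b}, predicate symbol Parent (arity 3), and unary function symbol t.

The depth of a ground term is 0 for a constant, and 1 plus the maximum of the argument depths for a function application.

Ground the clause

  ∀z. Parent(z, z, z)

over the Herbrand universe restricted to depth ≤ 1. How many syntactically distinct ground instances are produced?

4

Ground terms of depth ≤ 1:
  Write N_k for the number of ground terms of depth ≤ k. A term of depth ≤ k is either a constant or a function symbol applied to arguments of depth ≤ k−1, so N_k = 2 + N_{k-1}.
  N_0 = 2
  N_1 = 2 + 2 = 4
So there are 4 ground terms available for substitution.
The body mentions the single quantified variable z; since ground terms form a free algebra, no two substitutions collapse to the same formula.
Number of ground instances = 4.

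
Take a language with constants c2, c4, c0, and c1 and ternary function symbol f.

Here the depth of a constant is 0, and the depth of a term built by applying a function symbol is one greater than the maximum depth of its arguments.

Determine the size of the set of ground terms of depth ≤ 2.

314436

Write N_k for the number of ground terms of depth ≤ k. A term of depth ≤ k is either a constant or a function symbol applied to arguments of depth ≤ k−1, so N_k = 4 + N_{k-1}^3.
N_0 = 4
N_1 = 4 + 4^3 = 68
N_2 = 4 + 68^3 = 314436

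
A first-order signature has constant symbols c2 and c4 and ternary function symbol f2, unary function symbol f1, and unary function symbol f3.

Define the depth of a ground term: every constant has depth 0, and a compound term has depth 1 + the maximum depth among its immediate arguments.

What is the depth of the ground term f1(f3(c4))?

depth(f3(c4)) = 1 + depth(c4) = 1 + 0 = 1
depth(f1(f3(c4))) = 1 + depth(f3(c4)) = 1 + 1 = 2

2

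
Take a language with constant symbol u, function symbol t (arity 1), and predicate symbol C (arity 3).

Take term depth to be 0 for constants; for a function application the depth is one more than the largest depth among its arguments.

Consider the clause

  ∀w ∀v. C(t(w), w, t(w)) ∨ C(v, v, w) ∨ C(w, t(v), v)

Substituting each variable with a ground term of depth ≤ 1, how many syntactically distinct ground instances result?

Ground terms of depth ≤ 1:
  Write N_k for the number of ground terms of depth ≤ k. A term of depth ≤ k is either a constant or a function symbol applied to arguments of depth ≤ k−1, so N_k = 1 + N_{k-1}.
  N_0 = 1
  N_1 = 1 + 1 = 2
So there are 2 ground terms available for substitution.
There are 2 variables to instantiate (w, v), each occurring in at least one literal, so different choices give different ground instances.
Number of ground instances = 2^2 = 4.

4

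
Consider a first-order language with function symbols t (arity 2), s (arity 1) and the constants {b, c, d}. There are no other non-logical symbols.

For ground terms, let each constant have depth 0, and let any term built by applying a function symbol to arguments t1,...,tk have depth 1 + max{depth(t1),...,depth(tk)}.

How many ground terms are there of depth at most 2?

243

Let N_k count ground terms of depth at most k. Each non-constant term of depth ≤ k is some function symbol applied to depth-≤(k−1) arguments, giving N_k = 3 + N_{k-1}^2 + N_{k-1}.
N_0 = 3
N_1 = 3 + 3^2 + 3 = 15
N_2 = 3 + 15^2 + 15 = 243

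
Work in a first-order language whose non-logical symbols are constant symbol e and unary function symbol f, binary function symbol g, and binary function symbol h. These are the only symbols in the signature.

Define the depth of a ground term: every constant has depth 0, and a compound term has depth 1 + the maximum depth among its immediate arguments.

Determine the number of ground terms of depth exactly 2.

Let N_k = |{terms of depth ≤ k}|. Then N_0 = 1 and N_k = 1 + N_{k-1} + N_{k-1}^2 + N_{k-1}^2 for k ≥ 1 (one summand per function symbol, arity giving the exponent).
N_0 = 1
N_1 = 1 + 1 + 1^2 + 1^2 = 4
N_2 = 1 + 4 + 4^2 + 4^2 = 37
Terms of depth exactly 2: N_2 − N_1 = 37 − 4 = 33.

33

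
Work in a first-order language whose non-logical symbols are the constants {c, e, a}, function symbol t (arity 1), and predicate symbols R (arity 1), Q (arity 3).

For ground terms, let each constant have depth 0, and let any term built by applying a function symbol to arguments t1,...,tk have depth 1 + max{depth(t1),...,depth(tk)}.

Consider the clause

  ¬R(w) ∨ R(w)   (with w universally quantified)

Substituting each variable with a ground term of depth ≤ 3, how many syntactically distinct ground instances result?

Ground terms of depth ≤ 3:
  Count level by level. With function symbols t/1, the terms of depth ≤ k are the 3 constants together with each function applied to depth-≤(k−1) tuples, so N_k = 3 + N_{k-1}.
  N_0 = 3
  N_1 = 3 + 3 = 6
  N_2 = 3 + 6 = 9
  N_3 = 3 + 9 = 12
So there are 12 ground terms available for substitution.
The body mentions the single quantified variable w; since ground terms form a free algebra, no two substitutions collapse to the same formula.
Number of ground instances = 12.

12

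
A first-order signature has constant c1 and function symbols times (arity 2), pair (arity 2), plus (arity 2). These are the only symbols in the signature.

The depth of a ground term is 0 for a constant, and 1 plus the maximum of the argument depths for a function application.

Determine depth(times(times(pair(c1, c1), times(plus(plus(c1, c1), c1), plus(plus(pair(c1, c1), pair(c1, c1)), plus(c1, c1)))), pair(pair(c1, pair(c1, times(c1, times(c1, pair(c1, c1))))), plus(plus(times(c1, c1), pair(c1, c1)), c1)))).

7

depth(pair(c1, c1)) = 1 + max(0, 0) = 1
depth(plus(c1, c1)) = 1 + max(0, 0) = 1
depth(plus(plus(c1, c1), c1)) = 1 + max(1, 0) = 2
depth(plus(pair(c1, c1), pair(c1, c1))) = 1 + max(1, 1) = 2
depth(plus(plus(pair(c1, c1), pair(c1, c1)), plus(c1, c1))) = 1 + max(2, 1) = 3
depth(times(plus(plus(c1, c1), c1), plus(plus(pair(c1, c1), pair(c1, c1)), plus(c1, c1)))) = 1 + max(2, 3) = 4
depth(times(pair(c1, c1), times(plus(plus(c1, c1), c1), plus(plus(pair(c1, c1), pair(c1, c1)), plus(c1, c1))))) = 1 + max(1, 4) = 5
depth(times(c1, pair(c1, c1))) = 1 + max(0, 1) = 2
depth(times(c1, times(c1, pair(c1, c1)))) = 1 + max(0, 2) = 3
depth(pair(c1, times(c1, times(c1, pair(c1, c1))))) = 1 + max(0, 3) = 4
depth(pair(c1, pair(c1, times(c1, times(c1, pair(c1, c1)))))) = 1 + max(0, 4) = 5
depth(times(c1, c1)) = 1 + max(0, 0) = 1
depth(plus(times(c1, c1), pair(c1, c1))) = 1 + max(1, 1) = 2
depth(plus(plus(times(c1, c1), pair(c1, c1)), c1)) = 1 + max(2, 0) = 3
depth(pair(pair(c1, pair(c1, times(c1, times(c1, pair(c1, c1))))), plus(plus(times(c1, c1), pair(c1, c1)), c1))) = 1 + max(5, 3) = 6
depth(times(times(pair(c1, c1), times(plus(plus(c1, c1), c1), plus(plus(pair(c1, c1), pair(c1, c1)), plus(c1, c1)))), pair(pair(c1, pair(c1, times(c1, times(c1, pair(c1, c1))))), plus(plus(times(c1, c1), pair(c1, c1)), c1)))) = 1 + max(5, 6) = 7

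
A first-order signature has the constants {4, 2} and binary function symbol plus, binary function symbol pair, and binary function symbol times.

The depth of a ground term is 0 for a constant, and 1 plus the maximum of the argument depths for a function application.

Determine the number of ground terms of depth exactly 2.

Let N_k count ground terms of depth at most k. Each non-constant term of depth ≤ k is some function symbol applied to depth-≤(k−1) arguments, giving N_k = 2 + N_{k-1}^2 + N_{k-1}^2 + N_{k-1}^2.
N_0 = 2
N_1 = 2 + 2^2 + 2^2 + 2^2 = 14
N_2 = 2 + 14^2 + 14^2 + 14^2 = 590
Terms of depth exactly 2: N_2 − N_1 = 590 − 14 = 576.

576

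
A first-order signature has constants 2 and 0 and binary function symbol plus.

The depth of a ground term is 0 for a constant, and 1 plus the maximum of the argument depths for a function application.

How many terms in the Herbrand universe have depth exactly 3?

Write N_k for the number of ground terms of depth ≤ k. A term of depth ≤ k is either a constant or a function symbol applied to arguments of depth ≤ k−1, so N_k = 2 + N_{k-1}^2.
N_0 = 2
N_1 = 2 + 2^2 = 6
N_2 = 2 + 6^2 = 38
N_3 = 2 + 38^2 = 1446
Terms of depth exactly 3: N_3 − N_2 = 1446 − 38 = 1408.

1408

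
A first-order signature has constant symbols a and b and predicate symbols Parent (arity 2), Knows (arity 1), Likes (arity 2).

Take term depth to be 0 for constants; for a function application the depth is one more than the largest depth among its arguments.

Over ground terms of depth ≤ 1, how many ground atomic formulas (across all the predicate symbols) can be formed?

First count ground terms of depth ≤ 1.
With no function symbols every ground term is a constant, so there are exactly 2 ground terms at every depth bound.
N_0 = 2
N_1 = 2
Explicitly: a, b.
So |H| = 2.
Ground atoms are formed by filling each argument slot of a predicate with a term from H, so an r-ary predicate gives |H|^r atoms:
  Parent: 2^2 = 4;  Knows: 2;  Likes: 2^2 = 4
Total ground atoms: 4 + 2 + 4 = 10.

10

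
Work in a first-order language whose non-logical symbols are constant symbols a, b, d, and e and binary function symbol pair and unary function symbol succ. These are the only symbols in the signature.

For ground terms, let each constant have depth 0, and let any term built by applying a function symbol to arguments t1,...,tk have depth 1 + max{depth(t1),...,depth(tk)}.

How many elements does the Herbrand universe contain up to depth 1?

Write N_k for the number of ground terms of depth ≤ k. A term of depth ≤ k is either a constant or a function symbol applied to arguments of depth ≤ k−1, so N_k = 4 + N_{k-1}^2 + N_{k-1}.
N_0 = 4
N_1 = 4 + 4^2 + 4 = 24

24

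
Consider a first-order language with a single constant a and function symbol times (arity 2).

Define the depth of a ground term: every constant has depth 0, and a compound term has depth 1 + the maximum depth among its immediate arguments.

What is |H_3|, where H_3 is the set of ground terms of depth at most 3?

26

Let N_k = |{terms of depth ≤ k}|. Then N_0 = 1 and N_k = 1 + N_{k-1}^2 for k ≥ 1 (one summand per function symbol, arity giving the exponent).
N_0 = 1
N_1 = 1 + 1^2 = 2
N_2 = 1 + 2^2 = 5
N_3 = 1 + 5^2 = 26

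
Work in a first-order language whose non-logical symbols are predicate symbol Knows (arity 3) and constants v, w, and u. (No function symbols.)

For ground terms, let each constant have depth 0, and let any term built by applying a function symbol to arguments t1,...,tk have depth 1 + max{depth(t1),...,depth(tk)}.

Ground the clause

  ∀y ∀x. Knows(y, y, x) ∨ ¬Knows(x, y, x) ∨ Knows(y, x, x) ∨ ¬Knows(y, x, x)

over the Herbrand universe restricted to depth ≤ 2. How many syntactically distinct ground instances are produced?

Ground terms of depth ≤ 2:
  With no function symbols every ground term is a constant, so there are exactly 3 ground terms at every depth bound.
  N_0 = 3
  N_1 = 3
  N_2 = 3
So there are 3 ground terms available for substitution.
The clause has 2 distinct variables (y, x), each appearing in the body. In the free term algebra distinct substitutions yield syntactically distinct ground instances.
Number of ground instances = 3^2 = 9.

9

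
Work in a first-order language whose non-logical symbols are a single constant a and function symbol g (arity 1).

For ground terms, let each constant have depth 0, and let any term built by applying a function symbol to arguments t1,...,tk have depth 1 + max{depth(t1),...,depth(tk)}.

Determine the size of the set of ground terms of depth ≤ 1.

2

Let N_k = |{terms of depth ≤ k}|. Then N_0 = 1 and N_k = 1 + N_{k-1} for k ≥ 1 (one summand per function symbol, arity giving the exponent).
N_0 = 1
N_1 = 1 + 1 = 2
Explicitly: a, g(a).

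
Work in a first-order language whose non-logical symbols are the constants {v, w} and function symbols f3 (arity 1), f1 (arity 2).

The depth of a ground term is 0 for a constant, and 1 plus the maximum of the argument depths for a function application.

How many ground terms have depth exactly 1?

Let N_k = |{terms of depth ≤ k}|. Then N_0 = 2 and N_k = 2 + N_{k-1} + N_{k-1}^2 for k ≥ 1 (one summand per function symbol, arity giving the exponent).
N_0 = 2
N_1 = 2 + 2 + 2^2 = 8
Terms of depth exactly 1: N_1 − N_0 = 8 − 2 = 6.

6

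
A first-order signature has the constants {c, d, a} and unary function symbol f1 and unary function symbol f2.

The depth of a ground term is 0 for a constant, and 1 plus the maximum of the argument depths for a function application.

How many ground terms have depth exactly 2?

12

Count level by level. With function symbols f1/1, f2/1, the terms of depth ≤ k are the 3 constants together with each function applied to depth-≤(k−1) tuples, so N_k = 3 + N_{k-1} + N_{k-1}.
N_0 = 3
N_1 = 3 + 3 + 3 = 9
N_2 = 3 + 9 + 9 = 21
Terms of depth exactly 2: N_2 − N_1 = 21 − 9 = 12.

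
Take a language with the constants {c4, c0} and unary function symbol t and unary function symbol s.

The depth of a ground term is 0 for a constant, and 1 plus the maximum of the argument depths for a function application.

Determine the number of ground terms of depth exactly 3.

Count level by level. With function symbols t/1, s/1, the terms of depth ≤ k are the 2 constants together with each function applied to depth-≤(k−1) tuples, so N_k = 2 + N_{k-1} + N_{k-1}.
N_0 = 2
N_1 = 2 + 2 + 2 = 6
N_2 = 2 + 6 + 6 = 14
N_3 = 2 + 14 + 14 = 30
Terms of depth exactly 3: N_3 − N_2 = 30 − 14 = 16.

16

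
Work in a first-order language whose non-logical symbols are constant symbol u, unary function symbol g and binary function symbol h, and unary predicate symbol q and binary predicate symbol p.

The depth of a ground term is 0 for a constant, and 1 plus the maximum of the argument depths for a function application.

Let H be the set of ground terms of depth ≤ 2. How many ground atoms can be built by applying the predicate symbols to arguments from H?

First count ground terms of depth ≤ 2.
Let N_k count ground terms of depth at most k. Each non-constant term of depth ≤ k is some function symbol applied to depth-≤(k−1) arguments, giving N_k = 1 + N_{k-1} + N_{k-1}^2.
N_0 = 1
N_1 = 1 + 1 + 1^2 = 3
N_2 = 1 + 3 + 3^2 = 13
So |H| = 13.
Each predicate of arity r yields |H|^r ground atoms (one per choice of an r-tuple from H):
  q: 13;  p: 13^2 = 169
Total ground atoms: 13 + 169 = 182.

182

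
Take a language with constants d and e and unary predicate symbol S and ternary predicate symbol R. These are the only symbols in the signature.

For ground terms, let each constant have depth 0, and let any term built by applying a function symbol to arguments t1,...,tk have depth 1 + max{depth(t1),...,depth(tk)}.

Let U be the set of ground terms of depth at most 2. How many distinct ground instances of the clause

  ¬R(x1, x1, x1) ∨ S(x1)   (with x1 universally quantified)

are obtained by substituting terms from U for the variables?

2

Ground terms of depth ≤ 2:
  With no function symbols every ground term is a constant, so there are exactly 2 ground terms at every depth bound.
  N_0 = 2
  N_1 = 2
  N_2 = 2
So there are 2 ground terms available for substitution.
The clause has 1 distinct variable (x1), which appears in the body. In the free term algebra distinct substitutions yield syntactically distinct ground instances.
Number of ground instances = 2.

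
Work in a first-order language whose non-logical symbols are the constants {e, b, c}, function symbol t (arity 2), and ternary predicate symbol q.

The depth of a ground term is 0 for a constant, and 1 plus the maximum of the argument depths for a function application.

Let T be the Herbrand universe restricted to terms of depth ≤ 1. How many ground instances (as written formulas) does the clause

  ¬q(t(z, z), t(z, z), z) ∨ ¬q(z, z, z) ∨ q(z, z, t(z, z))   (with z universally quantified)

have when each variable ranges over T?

12

Ground terms of depth ≤ 1:
  Write N_k for the number of ground terms of depth ≤ k. A term of depth ≤ k is either a constant or a function symbol applied to arguments of depth ≤ k−1, so N_k = 3 + N_{k-1}^2.
  N_0 = 3
  N_1 = 3 + 3^2 = 12
  Explicitly: e, b, c, t(e, e), t(e, b), t(e, c), t(b, e), t(b, b), t(b, c), t(c, e), t(c, b), t(c, c).
So there are 12 ground terms available for substitution.
The variable z ranges independently over the available ground terms, and distinct assignments produce distinct instances.
Number of ground instances = 12.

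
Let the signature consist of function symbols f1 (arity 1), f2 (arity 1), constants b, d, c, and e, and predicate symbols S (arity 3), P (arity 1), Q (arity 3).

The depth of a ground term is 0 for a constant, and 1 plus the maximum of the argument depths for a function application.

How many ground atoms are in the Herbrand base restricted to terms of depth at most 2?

First count ground terms of depth ≤ 2.
Count level by level. With function symbols f1/1, f2/1, the terms of depth ≤ k are the 4 constants together with each function applied to depth-≤(k−1) tuples, so N_k = 4 + N_{k-1} + N_{k-1}.
N_0 = 4
N_1 = 4 + 4 + 4 = 12
N_2 = 4 + 12 + 12 = 28
So |H| = 28.
Each predicate of arity r yields |H|^r ground atoms (one per choice of an r-tuple from H):
  S: 28^3 = 21952;  P: 28;  Q: 28^3 = 21952
Total ground atoms: 21952 + 28 + 21952 = 43932.

43932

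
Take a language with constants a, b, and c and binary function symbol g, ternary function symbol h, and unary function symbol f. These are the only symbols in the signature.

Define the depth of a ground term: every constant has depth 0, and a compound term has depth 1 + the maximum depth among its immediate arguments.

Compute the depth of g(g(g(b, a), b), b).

3

depth(g(b, a)) = 1 + max(0, 0) = 1
depth(g(g(b, a), b)) = 1 + max(1, 0) = 2
depth(g(g(g(b, a), b), b)) = 1 + max(2, 0) = 3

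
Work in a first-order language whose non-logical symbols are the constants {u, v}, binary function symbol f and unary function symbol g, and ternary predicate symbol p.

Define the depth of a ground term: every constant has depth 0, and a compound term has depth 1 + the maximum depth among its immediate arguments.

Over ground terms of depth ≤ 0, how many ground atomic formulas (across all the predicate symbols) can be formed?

First count ground terms of depth ≤ 0.
Count level by level. With function symbols f/2, g/1, the terms of depth ≤ k are the 2 constants together with each function applied to depth-≤(k−1) tuples, so N_k = 2 + N_{k-1}^2 + N_{k-1}.
N_0 = 2
Explicitly: u, v.
So |H| = 2.
Each predicate of arity r yields |H|^r ground atoms (one per choice of an r-tuple from H):
  p: 2^3 = 8
Total ground atoms: 8.

8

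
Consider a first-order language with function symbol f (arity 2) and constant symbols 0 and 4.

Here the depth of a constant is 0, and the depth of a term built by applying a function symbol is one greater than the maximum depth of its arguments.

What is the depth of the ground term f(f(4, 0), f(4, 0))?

depth(f(4, 0)) = 1 + max(0, 0) = 1
depth(f(f(4, 0), f(4, 0))) = 1 + max(1, 1) = 2

2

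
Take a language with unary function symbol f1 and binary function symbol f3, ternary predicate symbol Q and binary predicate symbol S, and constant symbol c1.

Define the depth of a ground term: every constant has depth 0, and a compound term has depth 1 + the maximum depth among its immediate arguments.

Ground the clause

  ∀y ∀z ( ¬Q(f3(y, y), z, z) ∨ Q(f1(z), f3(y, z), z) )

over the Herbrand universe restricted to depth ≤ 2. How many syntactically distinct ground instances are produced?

Ground terms of depth ≤ 2:
  Let N_k = |{terms of depth ≤ k}|. Then N_0 = 1 and N_k = 1 + N_{k-1} + N_{k-1}^2 for k ≥ 1 (one summand per function symbol, arity giving the exponent).
  N_0 = 1
  N_1 = 1 + 1 + 1^2 = 3
  N_2 = 1 + 3 + 3^2 = 13
So there are 13 ground terms available for substitution.
Each of y, z ranges independently over the available ground terms, and distinct assignments produce distinct instances.
Number of ground instances = 13^2 = 169.

169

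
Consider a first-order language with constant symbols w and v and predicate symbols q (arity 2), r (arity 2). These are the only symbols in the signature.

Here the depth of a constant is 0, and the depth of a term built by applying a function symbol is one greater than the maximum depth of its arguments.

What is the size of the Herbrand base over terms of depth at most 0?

First count ground terms of depth ≤ 0.
With no function symbols every ground term is a constant, so there are exactly 2 ground terms at every depth bound.
N_0 = 2
So |H| = 2.
A ground atom is a predicate applied to a tuple of terms from H, so the count is the sum over predicates of |H|^arity:
  q: 2^2 = 4;  r: 2^2 = 4
Total ground atoms: 4 + 4 = 8.

8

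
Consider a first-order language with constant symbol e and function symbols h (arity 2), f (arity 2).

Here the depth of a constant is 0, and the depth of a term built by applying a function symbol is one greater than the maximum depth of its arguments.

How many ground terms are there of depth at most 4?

1045459

If N_k denotes the number of depth-≤k ground terms, the 1 constant gives N_0 = 1, and each function symbol of arity r contributes N_{k-1}^r new terms at level k: N_k = 1 + N_{k-1}^2 + N_{k-1}^2.
N_0 = 1
N_1 = 1 + 1^2 + 1^2 = 3
N_2 = 1 + 3^2 + 3^2 = 19
N_3 = 1 + 19^2 + 19^2 = 723
N_4 = 1 + 723^2 + 723^2 = 1045459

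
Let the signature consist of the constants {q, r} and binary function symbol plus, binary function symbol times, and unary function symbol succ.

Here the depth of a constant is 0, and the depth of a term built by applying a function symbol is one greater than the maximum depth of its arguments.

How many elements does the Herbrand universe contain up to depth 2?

Write N_k for the number of ground terms of depth ≤ k. A term of depth ≤ k is either a constant or a function symbol applied to arguments of depth ≤ k−1, so N_k = 2 + N_{k-1}^2 + N_{k-1}^2 + N_{k-1}.
N_0 = 2
N_1 = 2 + 2^2 + 2^2 + 2 = 12
N_2 = 2 + 12^2 + 12^2 + 12 = 302

302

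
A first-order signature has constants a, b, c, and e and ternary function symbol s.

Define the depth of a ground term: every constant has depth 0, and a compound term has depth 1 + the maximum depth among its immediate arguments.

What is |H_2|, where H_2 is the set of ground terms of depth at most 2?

314436

If N_k denotes the number of depth-≤k ground terms, the 4 constants give N_0 = 4, and each function symbol of arity r contributes N_{k-1}^r new terms at level k: N_k = 4 + N_{k-1}^3.
N_0 = 4
N_1 = 4 + 4^3 = 68
N_2 = 4 + 68^3 = 314436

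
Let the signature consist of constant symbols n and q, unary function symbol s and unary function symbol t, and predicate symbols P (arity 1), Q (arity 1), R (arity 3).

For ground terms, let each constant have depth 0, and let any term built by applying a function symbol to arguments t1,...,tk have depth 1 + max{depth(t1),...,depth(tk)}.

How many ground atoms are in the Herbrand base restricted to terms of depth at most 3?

First count ground terms of depth ≤ 3.
Let N_k count ground terms of depth at most k. Each non-constant term of depth ≤ k is some function symbol applied to depth-≤(k−1) arguments, giving N_k = 2 + N_{k-1} + N_{k-1}.
N_0 = 2
N_1 = 2 + 2 + 2 = 6
N_2 = 2 + 6 + 6 = 14
N_3 = 2 + 14 + 14 = 30
So |H| = 30.
A ground atom is a predicate applied to a tuple of terms from H, so the count is the sum over predicates of |H|^arity:
  P: 30;  Q: 30;  R: 30^3 = 27000
Total ground atoms: 30 + 30 + 27000 = 27060.

27060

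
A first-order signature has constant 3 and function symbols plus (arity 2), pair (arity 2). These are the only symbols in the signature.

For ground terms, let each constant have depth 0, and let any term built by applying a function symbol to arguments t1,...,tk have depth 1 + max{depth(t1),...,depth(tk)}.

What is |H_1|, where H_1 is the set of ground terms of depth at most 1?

If N_k denotes the number of depth-≤k ground terms, the 1 constant gives N_0 = 1, and each function symbol of arity r contributes N_{k-1}^r new terms at level k: N_k = 1 + N_{k-1}^2 + N_{k-1}^2.
N_0 = 1
N_1 = 1 + 1^2 + 1^2 = 3

3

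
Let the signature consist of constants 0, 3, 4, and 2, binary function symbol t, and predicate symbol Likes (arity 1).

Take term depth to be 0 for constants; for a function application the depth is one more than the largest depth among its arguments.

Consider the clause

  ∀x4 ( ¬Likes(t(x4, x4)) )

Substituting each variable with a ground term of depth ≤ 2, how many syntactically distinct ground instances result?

Ground terms of depth ≤ 2:
  If N_k denotes the number of depth-≤k ground terms, the 4 constants give N_0 = 4, and each function symbol of arity r contributes N_{k-1}^r new terms at level k: N_k = 4 + N_{k-1}^2.
  N_0 = 4
  N_1 = 4 + 4^2 = 20
  N_2 = 4 + 20^2 = 404
So there are 404 ground terms available for substitution.
The clause has 1 distinct variable (x4), which appears in the body. In the free term algebra distinct substitutions yield syntactically distinct ground instances.
Number of ground instances = 404.

404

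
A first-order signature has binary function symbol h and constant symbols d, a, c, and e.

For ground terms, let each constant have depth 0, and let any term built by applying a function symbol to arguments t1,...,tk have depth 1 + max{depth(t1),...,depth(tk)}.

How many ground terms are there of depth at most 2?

404

Let N_k count ground terms of depth at most k. Each non-constant term of depth ≤ k is some function symbol applied to depth-≤(k−1) arguments, giving N_k = 4 + N_{k-1}^2.
N_0 = 4
N_1 = 4 + 4^2 = 20
N_2 = 4 + 20^2 = 404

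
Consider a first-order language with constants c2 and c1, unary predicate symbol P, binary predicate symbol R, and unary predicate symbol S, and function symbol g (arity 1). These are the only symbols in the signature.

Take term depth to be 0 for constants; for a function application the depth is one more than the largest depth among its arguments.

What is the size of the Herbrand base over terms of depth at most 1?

First count ground terms of depth ≤ 1.
Count level by level. With function symbols g/1, the terms of depth ≤ k are the 2 constants together with each function applied to depth-≤(k−1) tuples, so N_k = 2 + N_{k-1}.
N_0 = 2
N_1 = 2 + 2 = 4
Explicitly: c2, c1, g(c2), g(c1).
So |H| = 4.
A ground atom is a predicate applied to a tuple of terms from H, so the count is the sum over predicates of |H|^arity:
  P: 4;  R: 4^2 = 16;  S: 4
Total ground atoms: 4 + 16 + 4 = 24.

24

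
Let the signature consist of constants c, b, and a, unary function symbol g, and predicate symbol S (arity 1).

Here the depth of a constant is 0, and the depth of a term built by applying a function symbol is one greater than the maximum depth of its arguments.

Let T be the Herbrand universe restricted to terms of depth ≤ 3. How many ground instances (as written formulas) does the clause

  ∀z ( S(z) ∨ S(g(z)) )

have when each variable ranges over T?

12

Ground terms of depth ≤ 3:
  Count level by level. With function symbols g/1, the terms of depth ≤ k are the 3 constants together with each function applied to depth-≤(k−1) tuples, so N_k = 3 + N_{k-1}.
  N_0 = 3
  N_1 = 3 + 3 = 6
  N_2 = 3 + 6 = 9
  N_3 = 3 + 9 = 12
So there are 12 ground terms available for substitution.
There is 1 variable to instantiate (z),  occurring in at least one literal, so different choices give different ground instances.
Number of ground instances = 12.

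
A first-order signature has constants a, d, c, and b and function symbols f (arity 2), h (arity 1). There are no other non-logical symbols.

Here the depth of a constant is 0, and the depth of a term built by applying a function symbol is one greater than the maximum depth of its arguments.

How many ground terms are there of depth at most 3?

Let N_k = |{terms of depth ≤ k}|. Then N_0 = 4 and N_k = 4 + N_{k-1}^2 + N_{k-1} for k ≥ 1 (one summand per function symbol, arity giving the exponent).
N_0 = 4
N_1 = 4 + 4^2 + 4 = 24
N_2 = 4 + 24^2 + 24 = 604
N_3 = 4 + 604^2 + 604 = 365424

365424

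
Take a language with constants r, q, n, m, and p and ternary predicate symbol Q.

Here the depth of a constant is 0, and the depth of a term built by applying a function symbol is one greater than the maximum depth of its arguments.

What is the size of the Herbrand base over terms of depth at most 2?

First count ground terms of depth ≤ 2.
With no function symbols every ground term is a constant, so there are exactly 5 ground terms at every depth bound.
N_0 = 5
N_1 = 5
N_2 = 5
Explicitly: r, q, n, m, p.
So |H| = 5.
Each predicate of arity r yields |H|^r ground atoms (one per choice of an r-tuple from H):
  Q: 5^3 = 125
Total ground atoms: 125.

125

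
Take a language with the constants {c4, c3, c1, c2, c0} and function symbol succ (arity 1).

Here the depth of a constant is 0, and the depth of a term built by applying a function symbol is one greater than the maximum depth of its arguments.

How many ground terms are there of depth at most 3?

20

If N_k denotes the number of depth-≤k ground terms, the 5 constants give N_0 = 5, and each function symbol of arity r contributes N_{k-1}^r new terms at level k: N_k = 5 + N_{k-1}.
N_0 = 5
N_1 = 5 + 5 = 10
N_2 = 5 + 10 = 15
N_3 = 5 + 15 = 20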